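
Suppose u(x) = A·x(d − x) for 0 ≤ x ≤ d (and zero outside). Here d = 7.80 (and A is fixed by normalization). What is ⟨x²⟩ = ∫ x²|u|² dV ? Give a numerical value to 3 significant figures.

⟨x^2⟩ ≈ 17.4

By definition ⟨x²⟩ = ∫ x^2 |u(x)|² dx.
Since the A² factors cancel between numerator and denominator, ⟨x²⟩ = 2·d^2/7.
With d = 7.80, ⟨x^2⟩ = 17.38.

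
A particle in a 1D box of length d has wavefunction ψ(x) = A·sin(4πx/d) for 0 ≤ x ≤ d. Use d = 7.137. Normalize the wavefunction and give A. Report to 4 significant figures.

A ≈ 0.5294

We need A² ∫|f|² dx = 1, taking the integral from 0 to d.
With ψ = A·sin(4πx/d), the integral evaluates to A²·[d/2].
Setting this equal to 1 gives A² = 1/(d/2).
Substituting d = 7.137 gives A² = 0.28023, so A = 0.52937.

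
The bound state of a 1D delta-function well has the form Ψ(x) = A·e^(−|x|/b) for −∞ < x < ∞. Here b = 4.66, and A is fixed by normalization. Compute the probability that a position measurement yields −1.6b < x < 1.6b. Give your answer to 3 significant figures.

The probability is P = ∫ |Ψ|² dx over [−1.6b, 1.6b].
Since A² = 1/(b), this is the region integral divided by the full normalization integral.
Both integrals are even about x = 0, so only the x ≥ 0 halves are needed (the factors of 2 cancel). Substituting u = x/b, A² and the length scale cancel in the ratio: P = ∫_{0}^{1.6} e^(-2·u) du / ∫_{0}^{∞} e^(-2·u) du.
Using ∫ e^(-2·u) du = -e^(-2·u)/2, the numerator is 1/2 - e^(-16/5)/2 and the denominator is 1/2.
Evaluating gives P = 0.9592.

P ≈ 0.959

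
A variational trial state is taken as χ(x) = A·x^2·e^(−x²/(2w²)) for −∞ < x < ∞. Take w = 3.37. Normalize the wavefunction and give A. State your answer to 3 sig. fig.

A ≈ 0.0416

Normalization requires ∫|χ|² dx = 1, integrated from −∞ to ∞.
Differentiating ∫e^(−αx²) dx = √(π/α) under α to get the higher moments, ∫|χ|² dx = A²·(3·√(π)·w^5/4).
Substituting w = 3.37 gives A² = 0.001731, so A = 0.04160.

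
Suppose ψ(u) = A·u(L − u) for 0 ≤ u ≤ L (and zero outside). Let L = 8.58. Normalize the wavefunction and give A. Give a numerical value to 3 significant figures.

A ≈ 0.0254

We need A² ∫|f|² du = 1, taking the integral from 0 to L.
Expanding the polynomial and integrating term by term, carrying out the integral gives A² · L^5/30.
So A² = (L^5/30)^(−1).
Plugging in L = 8.58 yields A = 0.02540.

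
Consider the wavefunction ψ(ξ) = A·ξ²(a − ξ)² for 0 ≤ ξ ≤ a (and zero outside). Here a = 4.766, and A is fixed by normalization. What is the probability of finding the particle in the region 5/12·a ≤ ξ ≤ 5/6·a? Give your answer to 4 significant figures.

|ψ|² is the probability density, so P = ∫_{5/12·a}^{5/6·a} |ψ|² dξ.
Since A² = 1/(a^9/630), this is the region integral divided by the full normalization integral.
Let u = ξ/a; then A² and the length scale cancel, so P = ∫_{5/12}^{5/6} u^4·(1 - u)^4 du ÷ ∫_{0}^{1} u^4·(1 - u)^4 du.
An antiderivative of u^4·(1 - u)^4 is u^5·(70·u^4 - 315·u^3 + 540·u^2 - 420·u + 126)/630; evaluating from 5/12 to 5/6 gives ≈ 0.00109321, while the full integral is 1/630.
The result is P = 0.68872.

P ≈ 0.6887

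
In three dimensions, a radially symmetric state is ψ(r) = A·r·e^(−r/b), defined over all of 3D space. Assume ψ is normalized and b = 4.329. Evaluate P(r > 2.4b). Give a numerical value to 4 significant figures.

P ≈ 0.4763

P = ∫ |ψ|² 4πr² dr over r > 2.4b.
Normalization gives A² = 1/(3·π·b^5).
Substituting u = r/b, A², 4π and the length scale all cancel in the ratio: P = ∫_{2.4}^{∞} u^4·e^(-2·u) du / ∫_{0}^{∞} u^4·e^(-2·u) du.
An antiderivative of u^4·e^(-2·u) is -(u^4/2 + u^3 + 3·u^2/2 + 3·u/2 + 3/4)·e^(-2·u); evaluating from 2.4 to ∞ gives ≈ 0.357194, while the full integral is 3/4.
The region integral divided by the full integral gives P = 0.47626.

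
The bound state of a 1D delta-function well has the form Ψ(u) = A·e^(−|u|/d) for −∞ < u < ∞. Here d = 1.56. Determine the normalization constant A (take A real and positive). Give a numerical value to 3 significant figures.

A ≈ 0.801

Require ∫ |Ψ|² du = 1 over the whole domain.
With Ψ = A·e^(−|u|/d), the integral evaluates to A²·[d].
Plugging in d = 1.56 yields A = 0.8006.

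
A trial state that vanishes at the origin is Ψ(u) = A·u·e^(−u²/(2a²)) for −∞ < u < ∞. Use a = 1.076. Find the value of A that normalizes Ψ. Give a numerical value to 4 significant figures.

A ≈ 0.9517

Normalization requires ∫|Ψ|² du = 1, integrated from −∞ to ∞.
∫|Ψ|² du = A²·(√(π)·a^3/2).
Plugging in a = 1.076 yields A = 0.95172.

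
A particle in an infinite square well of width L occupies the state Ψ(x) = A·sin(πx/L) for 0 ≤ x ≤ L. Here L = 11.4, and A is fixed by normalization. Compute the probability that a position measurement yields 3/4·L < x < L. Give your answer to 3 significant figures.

P ≈ 0.0908

|Ψ|² is the probability density, so P = ∫_{3/4·L}^{L} |Ψ|² dx.
With A² fixed by ∫|Ψ|² = 1, i.e. A² = (L/2)^(−1), substitute and integrate.
Substituting u = x/L, A² and the length scale cancel in the ratio: P = ∫_{3/4}^{1} sin(π·u)^2 du / ∫_{0}^{1} sin(π·u)^2 du.
With ∫ sin(π·u)^2 du = u/2 - sin(2·π·u)/(4·π) + C, the region integral is 1/8 - 1/(4·π) and the full one is 1/2.
The result is P = (-2 + π)/(4·π).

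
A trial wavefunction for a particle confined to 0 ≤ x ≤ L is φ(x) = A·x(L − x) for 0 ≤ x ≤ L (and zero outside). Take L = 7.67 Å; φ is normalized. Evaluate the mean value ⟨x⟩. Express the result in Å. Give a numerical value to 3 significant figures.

⟨x⟩ ≈ 3.84 Å

⟨x⟩ = ∫ x |φ|² dx over the full domain.
Evaluating both integrals, ⟨x⟩ = L/2.
Putting L = 7.67 gives 3.835.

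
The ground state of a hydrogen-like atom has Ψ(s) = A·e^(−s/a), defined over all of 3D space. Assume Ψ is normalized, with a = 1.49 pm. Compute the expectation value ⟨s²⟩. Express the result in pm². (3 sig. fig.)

⟨s^2⟩ ≈ 6.66 pm^2

By definition ⟨s²⟩ = ∫ s^2 |Ψ(s)|² 4πs² ds.
The ratio of the moment integral to the normalization integral gives ⟨s²⟩ = 3·a^2.
With a = 1.49, ⟨s^2⟩ = 6.660.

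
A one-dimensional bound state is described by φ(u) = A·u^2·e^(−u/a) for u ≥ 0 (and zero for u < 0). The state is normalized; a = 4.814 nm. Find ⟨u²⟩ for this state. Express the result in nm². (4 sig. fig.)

The expectation value is the |φ|²-weighted average of u^2: ∫ u^2|φ|² du.
Using ∫₀^∞ uⁿ e^(−αu) du = n!/αⁿ⁺¹, the ratio of the moment integral to the normalization integral gives ⟨u²⟩ = 15·a^2/2.
With a = 4.814, ⟨u^2⟩ = 173.81.

⟨u^2⟩ ≈ 173.8 nm^2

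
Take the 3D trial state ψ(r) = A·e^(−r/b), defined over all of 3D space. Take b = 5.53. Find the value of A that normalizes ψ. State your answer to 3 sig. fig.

A ≈ 0.0434

The normalization condition is ∫|ψ|² 4πr² dr = 1 from 0 to ∞.
(Spherical symmetry: dV = 4πr² dr.)
Recall ∫₀^∞ r^m e^(−r/β) dr = m!·β^(m+1), the integral (without the A² prefactor) comes out to π·b^3.
So A² = (π·b^3)^(−1).
With b = 5.53: A² = 0.001882 and A = 0.04338.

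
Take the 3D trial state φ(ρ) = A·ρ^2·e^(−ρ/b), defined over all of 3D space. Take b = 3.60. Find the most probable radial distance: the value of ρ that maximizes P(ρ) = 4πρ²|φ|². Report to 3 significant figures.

Differentiate P(ρ) = 4πρ²|φ|² with respect to ρ and set to zero.
Solving yields ρ = 3·b.
With b = 3.60, the most probable radial distance is 10.80.

ρ ≈ 10.8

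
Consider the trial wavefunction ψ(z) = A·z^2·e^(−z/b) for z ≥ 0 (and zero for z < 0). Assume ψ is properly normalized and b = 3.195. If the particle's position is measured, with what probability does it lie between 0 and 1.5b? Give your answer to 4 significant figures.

|ψ|² is the probability density, so P = ∫_{0}^{1.5b} |ψ|² dz.
Since A² = 1/(3·b^5/4), this is the region integral divided by the full normalization integral.
Let u = z/b; then A² and the length scale cancel, so P = ∫_{0}^{1.5} u^4·e^(-2·u) du ÷ ∫_{0}^{∞} u^4·e^(-2·u) du.
Using ∫ u^4·e^(-2·u) du = -(u^4/2 + u^3 + 3·u^2/2 + 3·u/2 + 3/4)·e^(-2·u), the numerator is 3/4 - 393·e^(-3)/32 and the denominator is 3/4.
Taking the ratio, P = 0.18474.

P ≈ 0.1847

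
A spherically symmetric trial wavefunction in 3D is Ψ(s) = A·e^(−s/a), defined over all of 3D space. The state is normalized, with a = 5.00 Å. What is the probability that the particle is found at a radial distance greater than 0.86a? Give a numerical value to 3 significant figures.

P ≈ 0.752

Integrate the radial probability density 4πs²|Ψ|² over s > 0.86a.
The full normalization integral is A²·[π·a^3] = 1, fixing A².
Substituting u = s/a, A², 4π and the length scale all cancel in the ratio: P = ∫_{0.86}^{∞} u^2·e^(-2·u) du / ∫_{0}^{∞} u^2·e^(-2·u) du.
With ∫ u^2·e^(-2·u) du = -(2·u^2 + 2·u + 1)·e^(-2·u)/4 + C, the region integral is 5249·e^(-43/25)/5000 and the full one is 1/4.
The region integral divided by the full integral gives P = 0.7519.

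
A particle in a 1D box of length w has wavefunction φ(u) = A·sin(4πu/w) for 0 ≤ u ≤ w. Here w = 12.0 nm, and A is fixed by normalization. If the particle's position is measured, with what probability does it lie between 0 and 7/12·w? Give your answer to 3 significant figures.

P ≈ 0.549

P = ∫_{0}^{7/12·w} |φ(u)|² du.
Since A² = 1/(w/2), this is the region integral divided by the full normalization integral.
Substituting t = u/w, A² and the length scale cancel in the ratio: P = ∫_{0}^{7/12} sin(4·π·t)^2 dt / ∫_{0}^{1} sin(4·π·t)^2 dt.
Using ∫ sin(4·π·t)^2 dt = t/2 - sin(4·π·t)·cos(4·π·t)/(8·π), the numerator is -√(3)/(32·π) + 7/24 and the denominator is 1/2.
The result is P = -√(3)/(16·π) + 7/12.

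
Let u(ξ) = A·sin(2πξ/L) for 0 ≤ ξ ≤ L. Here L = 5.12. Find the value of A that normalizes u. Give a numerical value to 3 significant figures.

Require ∫ |u|² dξ = 1 over the whole domain.
The integral (without the A² prefactor) comes out to L/2.
So A² = (L/2)^(−1).
Plugging in L = 5.12 yields A = 0.6250.

A ≈ 0.625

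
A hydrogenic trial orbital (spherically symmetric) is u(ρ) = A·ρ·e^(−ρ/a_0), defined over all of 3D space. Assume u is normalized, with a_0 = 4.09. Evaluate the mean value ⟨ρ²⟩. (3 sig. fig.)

⟨ρ^2⟩ ≈ 125

The expectation value is the |u|²-weighted average of ρ^2: ∫ ρ^2|u|² 4πρ² dρ.
Since the A² factors cancel between numerator and denominator, ⟨ρ²⟩ = 15·a_0^2/2.
With a_0 = 4.09, ⟨ρ^2⟩ = 125.5.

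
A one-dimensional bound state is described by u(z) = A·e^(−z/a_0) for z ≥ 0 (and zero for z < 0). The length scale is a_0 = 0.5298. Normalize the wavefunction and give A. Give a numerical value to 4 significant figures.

A ≈ 1.943

Require ∫ |u|² dz = 1 over the whole domain.
The integral (without the A² prefactor) comes out to a_0/2.
So A² = (a_0/2)^(−1).
Substituting a_0 = 0.5298 gives A² = 3.7750, so A = 1.9429.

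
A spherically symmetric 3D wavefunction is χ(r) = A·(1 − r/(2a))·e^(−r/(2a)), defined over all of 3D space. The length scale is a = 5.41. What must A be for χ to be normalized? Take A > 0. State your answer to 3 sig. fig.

A ≈ 0.0159

The normalization condition is ∫|χ|² 4πr² dr = 1 from 0 to ∞.
In 3D with spherical symmetry the volume element is 4πr² dr.
With χ = A·(1 − r/(2a))·e^(−r/(2a)), the integral evaluates to A²·[8·π·a^3].
So A² = (8·π·a^3)^(−1).
Substituting a = 5.41 gives A² = 0.0002513, so A = 0.01585.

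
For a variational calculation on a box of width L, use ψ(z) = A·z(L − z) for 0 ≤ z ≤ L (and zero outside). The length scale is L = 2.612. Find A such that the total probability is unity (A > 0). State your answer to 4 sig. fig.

A ≈ 0.4967

Normalization requires ∫|ψ|² dz = 1, integrated from 0 to L.
∫|ψ|² dz = A²·(L^5/30).
Hence A² = 1/[L^5/30].
Substituting L = 2.612 gives A² = 0.24675, so A = 0.49674.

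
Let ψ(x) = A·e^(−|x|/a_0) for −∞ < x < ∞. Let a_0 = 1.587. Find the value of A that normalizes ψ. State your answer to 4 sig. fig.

A ≈ 0.7938

Require ∫ |ψ|² dx = 1 over the whole domain.
∫|ψ|² dx = A²·(a_0).
So A² = (a_0)^(−1).
Plugging in a_0 = 1.587 yields A = 0.79380.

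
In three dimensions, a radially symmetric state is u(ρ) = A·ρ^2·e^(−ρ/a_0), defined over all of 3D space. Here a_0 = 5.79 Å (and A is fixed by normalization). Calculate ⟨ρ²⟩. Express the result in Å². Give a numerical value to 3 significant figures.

⟨ρ^2⟩ ≈ 469 Å^2

By definition ⟨ρ²⟩ = ∫ ρ^2 |u(ρ)|² 4πρ² dρ.
Using ∫₀^∞ ρⁿ e^(−αρ) dρ = n!/αⁿ⁺¹, evaluating both integrals, ⟨ρ²⟩ = 14·a_0^2.
With a_0 = 5.79, ⟨ρ^2⟩ = 469.3.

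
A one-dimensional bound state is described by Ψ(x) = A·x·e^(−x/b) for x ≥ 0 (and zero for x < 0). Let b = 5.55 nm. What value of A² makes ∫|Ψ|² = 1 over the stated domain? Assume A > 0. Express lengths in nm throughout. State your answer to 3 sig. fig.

Require ∫ |Ψ|² dx = 1 over the whole domain.
Using ∫₀^∞ xⁿ e^(−αx) dx = n!/αⁿ⁺¹, ∫|Ψ|² dx = A²·(b^3/4).
Plugging in b = 5.55 yields A = 0.1530.

A^2 ≈ 0.0234 nm^(-3)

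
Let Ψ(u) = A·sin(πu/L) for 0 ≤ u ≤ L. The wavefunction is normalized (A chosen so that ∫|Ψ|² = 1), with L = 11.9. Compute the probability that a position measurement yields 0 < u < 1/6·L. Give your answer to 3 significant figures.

|Ψ|² is the probability density, so P = ∫_{0}^{1/6·L} |Ψ|² du.
With A² fixed by ∫|Ψ|² = 1, i.e. A² = (L/2)^(−1), substitute and integrate.
In terms of t = u/L (A² and the length scale cancel between numerator and denominator), P = [∫_{0}^{1/6} sin(π·t)^2 dt] / [∫_{0}^{1} sin(π·t)^2 dt].
With ∫ sin(π·t)^2 dt = t/2 - sin(2·π·t)/(4·π) + C, the region integral is -√(3)/(8·π) + 1/12 and the full one is 1/2.
The result is P = (-√(3)/4 + π/6)/π.

P ≈ 0.0288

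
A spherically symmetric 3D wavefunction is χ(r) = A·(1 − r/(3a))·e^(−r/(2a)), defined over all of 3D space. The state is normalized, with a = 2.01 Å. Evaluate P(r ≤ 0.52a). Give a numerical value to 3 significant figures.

P = ∫ |χ|² 4πr² dr over r ≤ 0.52a.
A² is fixed by ∫₀^∞ 4πr²|χ|² dr = 1, i.e. A² = (8·π·a^3/3)^(−1).
Let u = r/a; then A², 4π and the length scale all cancel, so P = ∫_{0}^{0.52} u^2·(1 - u/3)^2·e^(-u) du ÷ ∫_{0}^{∞} u^2·(1 - u/3)^2·e^(-u) du.
Using ∫ u^2·(1 - u/3)^2·e^(-u) du = (-u^4 + 2·u^3 - 3·u^2 - 6·u - 6)·e^(-u)/9, the numerator is ≈ 0.024380 and the denominator is 2/3.
The region integral divided by the full integral gives P = 0.03657.

P ≈ 0.0366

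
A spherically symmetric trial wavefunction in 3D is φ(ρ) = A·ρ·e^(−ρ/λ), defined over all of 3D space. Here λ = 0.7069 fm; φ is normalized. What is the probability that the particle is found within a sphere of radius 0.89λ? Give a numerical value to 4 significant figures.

With dV = 4πρ²dρ, the probability is ∫|φ|² dV over ρ ≤ 0.89λ.
Normalization gives A² = 1/(3·π·λ^5).
Let u = ρ/λ; then A², 4π and the length scale all cancel, so P = ∫_{0}^{0.89} u^4·e^(-2·u) du ÷ ∫_{0}^{∞} u^4·e^(-2·u) du.
Using ∫ u^4·e^(-2·u) du = -(u^4/2 + u^3 + 3·u^2/2 + 3·u/2 + 3/4)·e^(-2·u), the numerator is ≈ 0.0262337 and the denominator is 3/4.
This evaluates to P = 0.034978.

P ≈ 0.03498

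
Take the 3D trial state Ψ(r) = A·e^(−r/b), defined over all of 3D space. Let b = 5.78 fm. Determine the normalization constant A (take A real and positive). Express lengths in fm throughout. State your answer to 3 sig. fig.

We need A² ∫|f|² 4πr² dr = 1, taking the integral from 0 to ∞.
In 3D with spherical symmetry the volume element is 4πr² dr.
Recall ∫₀^∞ r^m e^(−r/β) dr = m!·β^(m+1), with Ψ = A·e^(−r/b), the integral evaluates to A²·[π·b^3].
Setting this equal to 1 gives A² = 1/(π·b^3).
Substituting b = 5.78 gives A² = 0.001648, so A = 0.04060.

A ≈ 0.0406 fm^(-3/2)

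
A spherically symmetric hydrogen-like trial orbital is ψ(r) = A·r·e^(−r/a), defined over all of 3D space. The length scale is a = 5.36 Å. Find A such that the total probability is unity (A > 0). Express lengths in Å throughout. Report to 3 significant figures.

A ≈ 0.00490 Å^(-5/2)

The normalization condition is ∫|ψ|² 4πr² dr = 1 from 0 to ∞.
With ∫₀^∞ r^4 e^(−αr) dr = 4!/α^5, carrying out the integral gives A² · 3·π·a^5.
Plugging in a = 5.36 yields A = 0.004897.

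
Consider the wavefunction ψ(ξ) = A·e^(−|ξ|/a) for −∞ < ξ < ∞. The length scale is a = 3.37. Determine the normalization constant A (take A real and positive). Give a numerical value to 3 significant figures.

A ≈ 0.545

Normalization requires ∫|ψ|² dξ = 1, integrated from −∞ to ∞.
The integral (without the A² prefactor) comes out to a.
So A² = (a)^(−1).
With a = 3.37: A² = 0.2967 and A = 0.5447.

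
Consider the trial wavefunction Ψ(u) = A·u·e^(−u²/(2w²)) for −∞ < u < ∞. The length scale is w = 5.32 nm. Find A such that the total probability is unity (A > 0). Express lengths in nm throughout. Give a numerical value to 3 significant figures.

Normalization requires ∫|Ψ|² du = 1, integrated from −∞ to ∞.
∫|Ψ|² du = A²·(√(π)·w^3/2).
Hence A² = 1/[√(π)·w^3/2].
With w = 5.32: A² = 0.007494 and A = 0.08657.

A ≈ 0.0866 nm^(-3/2)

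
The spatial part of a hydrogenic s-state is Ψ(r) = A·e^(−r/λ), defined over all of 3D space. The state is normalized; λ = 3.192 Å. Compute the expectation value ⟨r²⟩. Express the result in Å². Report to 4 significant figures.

⟨r^2⟩ ≈ 30.57 Å^2

⟨r²⟩ = ∫ r^2 |Ψ|² 4πr² dr over the full domain.
Since the A² factors cancel between numerator and denominator, ⟨r²⟩ = 3·λ^2.
With λ = 3.192, ⟨r^2⟩ = 30.567.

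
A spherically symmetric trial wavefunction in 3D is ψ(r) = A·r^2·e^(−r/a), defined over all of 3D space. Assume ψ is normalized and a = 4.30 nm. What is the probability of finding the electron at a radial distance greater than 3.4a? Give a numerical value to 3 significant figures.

P ≈ 0.480

P = ∫ |ψ|² 4πr² dr over r > 3.4a.
Normalization gives A² = 1/(45·π·a^7/2).
Let u = r/a; then A², 4π and the length scale all cancel, so P = ∫_{3.4}^{∞} u^6·e^(-2·u) du ÷ ∫_{0}^{∞} u^6·e^(-2·u) du.
An antiderivative of u^6·e^(-2·u) is -(4·u^6 + 12·u^5 + 30·u^4 + 60·u^3 + 90·u^2 + 90·u + 45)·e^(-2·u)/8; evaluating from 3.4 to ∞ gives ≈ 2.6995, while the full integral is 45/8.
This evaluates to P = 0.4799.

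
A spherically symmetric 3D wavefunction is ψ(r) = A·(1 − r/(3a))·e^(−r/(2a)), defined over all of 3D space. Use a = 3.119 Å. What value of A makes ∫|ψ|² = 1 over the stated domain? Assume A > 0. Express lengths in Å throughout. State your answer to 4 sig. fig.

A ≈ 0.06272 Å^(-3/2)

Normalization requires ∫|ψ|² 4πr² dr = 1, integrated from 0 to ∞.
The angular integral contributes 4π, leaving ∫₀^∞ r²|ψ|² dr.
Recall ∫₀^∞ r^m e^(−r/β) dr = m!·β^(m+1), ∫|ψ|² 4πr² dr = A²·(8·π·a^3/3).
So A² = (8·π·a^3/3)^(−1).
Plugging in a = 3.119 yields A = 0.062722.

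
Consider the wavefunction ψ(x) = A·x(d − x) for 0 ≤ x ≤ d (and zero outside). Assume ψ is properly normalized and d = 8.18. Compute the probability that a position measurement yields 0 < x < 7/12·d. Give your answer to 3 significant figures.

The probability is P = ∫ |ψ|² dx over [0, 7/12·d].
Since A² = 1/(d^5/30), this is the region integral divided by the full normalization integral.
Substituting u = x/d, A² and the length scale cancel in the ratio: P = ∫_{0}^{7/12} u^2·(1 - u)^2 du / ∫_{0}^{1} u^2·(1 - u)^2 du.
An antiderivative of u^2·(1 - u)^2 is u^3·(6·u^2 - 15·u + 10)/30; evaluating from 0 to 7/12 gives ≈ 0.021779, while the full integral is 1/30.
This works out to P = 0.6534.

P ≈ 0.653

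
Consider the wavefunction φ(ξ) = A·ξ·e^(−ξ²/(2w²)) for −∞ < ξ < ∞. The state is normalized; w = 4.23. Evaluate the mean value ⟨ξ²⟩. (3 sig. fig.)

⟨ξ^2⟩ ≈ 26.8

⟨ξ²⟩ = ∫ ξ^2 |φ|² dξ over the full domain.
Using the Gaussian integral ∫_{−∞}^{∞} e^(−αξ²) dξ = √(π/α), the ratio of the moment integral to the normalization integral gives ⟨ξ²⟩ = 3·w^2/2.
With w = 4.23, ⟨ξ^2⟩ = 26.84.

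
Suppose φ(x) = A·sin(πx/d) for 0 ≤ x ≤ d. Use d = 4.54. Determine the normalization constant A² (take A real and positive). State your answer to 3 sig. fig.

A^2 ≈ 0.441

We need A² ∫|f|² dx = 1, taking the integral from 0 to d.
With φ = A·sin(πx/d), the integral evaluates to A²·[d/2].
Setting this equal to 1 gives A² = 1/(d/2).
Plugging in d = 4.54 yields A = 0.6637.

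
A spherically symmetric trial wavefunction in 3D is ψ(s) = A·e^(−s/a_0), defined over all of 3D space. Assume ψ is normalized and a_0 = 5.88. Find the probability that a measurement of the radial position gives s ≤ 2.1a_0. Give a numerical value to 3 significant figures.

Integrate the radial probability density 4πs²|ψ|² over s ≤ 2.1a_0.
Normalization gives A² = 1/(π·a_0^3).
Substituting u = s/a_0, A², 4π and the length scale all cancel in the ratio: P = ∫_{0}^{2.1} u^2·e^(-2·u) du / ∫_{0}^{∞} u^2·e^(-2·u) du.
With ∫ u^2·e^(-2·u) du = -(2·u^2 + 2·u + 1)·e^(-2·u)/4 + C, the region integral is 1/4 - 701·e^(-21/5)/200 and the full one is 1/4.
This evaluates to P = 0.7898.

P ≈ 0.790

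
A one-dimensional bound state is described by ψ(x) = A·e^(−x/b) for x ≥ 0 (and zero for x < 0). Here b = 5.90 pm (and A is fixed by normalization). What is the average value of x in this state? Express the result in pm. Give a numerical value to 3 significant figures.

⟨x⟩ ≈ 2.95 pm

The expectation value is the |ψ|²-weighted average of x: ∫ x|ψ|² dx.
Recall ∫₀^∞ x^m e^(−x/β) dx = m!·β^(m+1), evaluating both integrals, ⟨x⟩ = b/2.
Putting b = 5.90 gives 2.950.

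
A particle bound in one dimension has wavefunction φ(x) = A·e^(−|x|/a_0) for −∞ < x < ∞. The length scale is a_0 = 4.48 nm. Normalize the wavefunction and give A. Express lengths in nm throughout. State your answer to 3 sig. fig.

We need A² ∫|f|² dx = 1, taking the integral from −∞ to ∞.
Using ∫₀^∞ xⁿ e^(−αx) dx = n!/αⁿ⁺¹, the integral (without the A² prefactor) comes out to a_0.
Setting this equal to 1 gives A² = 1/(a_0).
Plugging in a_0 = 4.48 yields A = 0.4725.

A ≈ 0.472 nm^(-1/2)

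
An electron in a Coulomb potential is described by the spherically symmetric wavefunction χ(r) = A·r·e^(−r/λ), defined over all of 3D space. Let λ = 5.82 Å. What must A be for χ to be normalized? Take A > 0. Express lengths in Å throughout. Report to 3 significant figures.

Require ∫ |χ|² 4πr² dr = 1 over the whole domain.
In 3D with spherical symmetry the volume element is 4πr² dr.
The integral (without the A² prefactor) comes out to 3·π·λ^5.
So A² = (3·π·λ^5)^(−1).
With λ = 5.82: A² = 0.00001589 and A = 0.003986.

A ≈ 0.00399 Å^(-5/2)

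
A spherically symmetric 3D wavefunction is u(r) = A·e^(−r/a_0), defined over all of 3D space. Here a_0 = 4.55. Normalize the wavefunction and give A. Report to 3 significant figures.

A ≈ 0.0581

The normalization condition is ∫|u|² 4πr² dr = 1 from 0 to ∞.
In 3D with spherical symmetry the volume element is 4πr² dr.
Using ∫₀^∞ rⁿ e^(−αr) dr = n!/αⁿ⁺¹, with u = A·e^(−r/a_0), the integral evaluates to A²·[π·a_0^3].
So A² = (π·a_0^3)^(−1).
Plugging in a_0 = 4.55 yields A = 0.05813.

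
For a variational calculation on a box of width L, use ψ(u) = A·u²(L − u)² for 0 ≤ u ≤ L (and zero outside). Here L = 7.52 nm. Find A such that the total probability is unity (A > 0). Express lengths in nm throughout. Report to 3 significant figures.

The normalization condition is ∫|ψ|² du = 1 from 0 to L.
Expanding the polynomial and integrating term by term, the integral (without the A² prefactor) comes out to L^9/630.
With L = 7.52: A² = 0.000008192 and A = 0.002862.

A ≈ 0.00286 nm^(-9/2)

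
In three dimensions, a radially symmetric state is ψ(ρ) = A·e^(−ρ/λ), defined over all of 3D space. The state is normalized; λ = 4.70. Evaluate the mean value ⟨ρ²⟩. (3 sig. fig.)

⟨ρ²⟩ = ∫ ρ^2 |ψ|² 4πρ² dρ over the full domain.
Since the A² factors cancel between numerator and denominator, ⟨ρ²⟩ = 3·λ^2.
With λ = 4.70, ⟨ρ^2⟩ = 66.27.

⟨ρ^2⟩ ≈ 66.3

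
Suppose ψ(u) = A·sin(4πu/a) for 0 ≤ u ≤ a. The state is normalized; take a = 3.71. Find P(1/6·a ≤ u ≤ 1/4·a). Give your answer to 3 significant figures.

P ≈ 0.0489

The probability is P = ∫ |ψ|² du over [1/6·a, 1/4·a].
The normalization integral ∫|ψ|²du over the whole domain equals a/2·A², and A² cancels in the ratio.
In terms of t = u/a (A² and the length scale cancel between numerator and denominator), P = [∫_{1/6}^{1/4} sin(4·π·t)^2 dt] / [∫_{0}^{1} sin(4·π·t)^2 dt].
Using ∫ sin(4·π·t)^2 dt = t/2 - sin(4·π·t)·cos(4·π·t)/(8·π), the numerator is -√(3)/(32·π) + 1/24 and the denominator is 1/2.
Evaluating gives P = (-√(3)/16 + π/12)/π.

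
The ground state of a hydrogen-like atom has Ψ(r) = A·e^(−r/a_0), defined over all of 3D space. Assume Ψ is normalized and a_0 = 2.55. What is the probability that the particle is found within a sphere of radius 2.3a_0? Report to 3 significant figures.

P ≈ 0.837

P = ∫ |Ψ|² 4πr² dr over r ≤ 2.3a_0.
Normalization gives A² = 1/(π·a_0^3).
Substituting u = r/a_0, A², 4π and the length scale all cancel in the ratio: P = ∫_{0}^{2.3} u^2·e^(-2·u) du / ∫_{0}^{∞} u^2·e^(-2·u) du.
Using ∫ u^2·e^(-2·u) du = -(2·u^2 + 2·u + 1)·e^(-2·u)/4, the numerator is 1/4 - 809·e^(-23/5)/200 and the denominator is 1/4.
Taking the ratio yields P = 0.8374.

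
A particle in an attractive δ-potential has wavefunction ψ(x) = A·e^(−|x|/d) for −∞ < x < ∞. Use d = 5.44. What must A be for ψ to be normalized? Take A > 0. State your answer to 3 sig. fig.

A ≈ 0.429

Require ∫ |ψ|² dx = 1 over the whole domain.
Recall ∫₀^∞ x^m e^(−x/β) dx = m!·β^(m+1), the integral (without the A² prefactor) comes out to d.
Hence A² = 1/[d].
With d = 5.44: A² = 0.1838 and A = 0.4287.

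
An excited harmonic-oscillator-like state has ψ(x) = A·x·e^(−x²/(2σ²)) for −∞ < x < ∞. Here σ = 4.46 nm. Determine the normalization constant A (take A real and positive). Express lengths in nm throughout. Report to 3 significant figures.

We need A² ∫|f|² dx = 1, taking the integral from −∞ to ∞.
With ψ = A·x·e^(−x²/(2σ²)), the integral evaluates to A²·[√(π)·σ^3/2].
Substituting σ = 4.46 gives A² = 0.01272, so A = 0.1128.

A ≈ 0.113 nm^(-3/2)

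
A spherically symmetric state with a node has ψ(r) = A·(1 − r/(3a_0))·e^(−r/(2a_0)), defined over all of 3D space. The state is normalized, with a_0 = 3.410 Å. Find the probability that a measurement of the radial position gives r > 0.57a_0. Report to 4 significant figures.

Integrate the radial probability density 4πr²|ψ|² over r > 0.57a_0.
The full normalization integral is A²·[8·π·a_0^3/3] = 1, fixing A².
In terms of u = r/a_0 (A², 4π and the length scale all cancel between numerator and denominator), P = [∫_{0.57}^{∞} u^2·(1 - u/3)^2·e^(-u) du] / [∫_{0}^{∞} u^2·(1 - u/3)^2·e^(-u) du].
An antiderivative of u^2·(1 - u/3)^2·e^(-u) is (-u^4 + 2·u^3 - 3·u^2 - 6·u - 6)·e^(-u)/9; evaluating from 0.57 to ∞ gives ≈ 0.636522, while the full integral is 2/3.
Taking the ratio yields P = 0.95478.

P ≈ 0.9548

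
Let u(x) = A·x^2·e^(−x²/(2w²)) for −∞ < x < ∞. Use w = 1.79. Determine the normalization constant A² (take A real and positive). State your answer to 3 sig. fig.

Require ∫ |u|² dx = 1 over the whole domain.
The integral (without the A² prefactor) comes out to 3·√(π)·w^5/4.
Plugging in w = 1.79 yields A = 0.2023.

A^2 ≈ 0.0409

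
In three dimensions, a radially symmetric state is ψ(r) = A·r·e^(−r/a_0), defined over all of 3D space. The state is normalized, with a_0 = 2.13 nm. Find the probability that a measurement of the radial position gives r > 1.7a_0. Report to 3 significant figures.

With dV = 4πr²dr, the probability is ∫|ψ|² dV over r > 1.7a_0.
A² is fixed by ∫₀^∞ 4πr²|ψ|² dr = 1, i.e. A² = (3·π·a_0^5)^(−1).
Let u = r/a_0; then A², 4π and the length scale all cancel, so P = ∫_{1.7}^{∞} u^4·e^(-2·u) du ÷ ∫_{0}^{∞} u^4·e^(-2·u) du.
Using ∫ u^4·e^(-2·u) du = -(u^4/2 + u^3 + 3·u^2/2 + 3·u/2 + 3/4)·e^(-2·u), the numerator is ≈ 0.55814 and the denominator is 3/4.
This evaluates to P = 0.7442.

P ≈ 0.744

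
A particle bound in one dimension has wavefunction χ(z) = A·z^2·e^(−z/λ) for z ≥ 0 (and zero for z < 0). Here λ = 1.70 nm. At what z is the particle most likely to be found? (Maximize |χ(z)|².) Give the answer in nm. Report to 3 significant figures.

Set d/dz [|χ(z)|²] = 0 and solve for z > 0.
Solving yields z = 2·λ.
With λ = 1.70, the most probable position is 3.400 nm.

z ≈ 3.40 nm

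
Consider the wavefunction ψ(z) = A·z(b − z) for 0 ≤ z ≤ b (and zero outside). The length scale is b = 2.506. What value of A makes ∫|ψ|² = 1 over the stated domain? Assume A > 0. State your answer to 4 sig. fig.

The normalization condition is ∫|ψ|² dz = 1 from 0 to b.
Expanding the polynomial and integrating term by term, ∫|ψ|² dz = A²·(b^5/30).
So A² = (b^5/30)^(−1).
Plugging in b = 2.506 yields A = 0.55094.

A ≈ 0.5509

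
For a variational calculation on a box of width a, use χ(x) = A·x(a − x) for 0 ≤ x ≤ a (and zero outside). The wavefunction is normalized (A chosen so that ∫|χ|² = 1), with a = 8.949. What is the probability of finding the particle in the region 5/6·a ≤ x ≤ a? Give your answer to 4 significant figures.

The probability is P = ∫ |χ|² dx over [5/6·a, a].
The normalization integral ∫|χ|²dx over the whole domain equals a^5/30·A², and A² cancels in the ratio.
In terms of u = x/a (A² and the length scale cancel between numerator and denominator), P = [∫_{5/6}^{1} u^2·(1 - u)^2 du] / [∫_{0}^{1} u^2·(1 - u)^2 du].
With ∫ u^2·(1 - u)^2 du = u^3·(6·u^2 - 15·u + 10)/30 + C, the region integral is ≈ 0.00118313 and the full one is 1/30.
Evaluating gives P = 23/648.

P ≈ 0.03549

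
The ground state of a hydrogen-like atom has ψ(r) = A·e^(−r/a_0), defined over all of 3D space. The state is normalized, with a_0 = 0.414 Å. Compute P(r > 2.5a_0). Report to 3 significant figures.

P ≈ 0.125

Integrate the radial probability density 4πr²|ψ|² over r > 2.5a_0.
A² is fixed by ∫₀^∞ 4πr²|ψ|² dr = 1, i.e. A² = (π·a_0^3)^(−1).
Substituting u = r/a_0, A², 4π and the length scale all cancel in the ratio: P = ∫_{2.5}^{∞} u^2·e^(-2·u) du / ∫_{0}^{∞} u^2·e^(-2·u) du.
With ∫ u^2·e^(-2·u) du = -(2·u^2 + 2·u + 1)·e^(-2·u)/4 + C, the region integral is 37·e^(-5)/8 and the full one is 1/4.
Taking the ratio yields P = 0.1247.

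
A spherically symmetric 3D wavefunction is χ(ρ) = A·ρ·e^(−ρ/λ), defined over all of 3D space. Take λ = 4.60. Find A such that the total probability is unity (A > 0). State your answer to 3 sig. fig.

We need A² ∫|f|² 4πρ² dρ = 1, taking the integral from 0 to ∞.
(Spherical symmetry: dV = 4πρ² dρ.)
Recall ∫₀^∞ ρ^m e^(−ρ/β) dρ = m!·β^(m+1), the integral (without the A² prefactor) comes out to 3·π·λ^5.
So A² = (3·π·λ^5)^(−1).
With λ = 4.60: A² = 0.00005152 and A = 0.007177.

A ≈ 0.00718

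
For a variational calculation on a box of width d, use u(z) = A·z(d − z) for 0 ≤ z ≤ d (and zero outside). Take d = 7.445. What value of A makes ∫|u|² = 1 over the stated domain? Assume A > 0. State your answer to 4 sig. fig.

Normalization requires ∫|u|² dz = 1, integrated from 0 to d.
Carrying out the integral gives A² · d^5/30.
Setting this equal to 1 gives A² = 1/(d^5/30).
With d = 7.445: A² = 0.0013116 and A = 0.036216.

A ≈ 0.03622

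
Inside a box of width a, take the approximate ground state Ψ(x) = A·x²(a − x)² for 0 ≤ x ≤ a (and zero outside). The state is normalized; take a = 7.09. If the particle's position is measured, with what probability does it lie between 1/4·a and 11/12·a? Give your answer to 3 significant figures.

|Ψ|² is the probability density, so P = ∫_{1/4·a}^{11/12·a} |Ψ|² dx.
With A² fixed by ∫|Ψ|² = 1, i.e. A² = (a^9/630)^(−1), substitute and integrate.
Let u = x/a; then A² and the length scale cancel, so P = ∫_{1/4}^{11/12} u^4·(1 - u)^4 du ÷ ∫_{0}^{1} u^4·(1 - u)^4 du.
Using ∫ u^4·(1 - u)^4 du = u^5·(70·u^4 - 315·u^3 + 540·u^2 - 420·u + 126)/630, the numerator is ≈ 0.0015090 and the denominator is 1/630.
Taking the ratio, P = 0.9507.

P ≈ 0.951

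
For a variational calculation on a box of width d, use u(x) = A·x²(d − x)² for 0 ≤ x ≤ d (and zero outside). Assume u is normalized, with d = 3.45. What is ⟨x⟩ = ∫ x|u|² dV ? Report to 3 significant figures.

⟨x⟩ ≈ 1.73

The expectation value is the |u|²-weighted average of x: ∫ x|u|² dx.
Expanding the polynomial and integrating term by term, evaluating both integrals, ⟨x⟩ = d/2.
With d = 3.45, ⟨x⟩ = 1.725.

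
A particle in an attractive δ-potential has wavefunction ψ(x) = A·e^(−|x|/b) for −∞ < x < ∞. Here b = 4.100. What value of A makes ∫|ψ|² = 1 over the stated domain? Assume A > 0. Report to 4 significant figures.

A ≈ 0.4939

We need A² ∫|f|² dx = 1, taking the integral from −∞ to ∞.
The integral (without the A² prefactor) comes out to b.
Hence A² = 1/[b].
Plugging in b = 4.100 yields A = 0.49386.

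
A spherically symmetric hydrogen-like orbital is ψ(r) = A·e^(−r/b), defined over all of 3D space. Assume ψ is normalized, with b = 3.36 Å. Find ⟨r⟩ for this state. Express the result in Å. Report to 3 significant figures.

The expectation value is the |ψ|²-weighted average of r: ∫ r|ψ|² 4πr² dr.
Since the A² factors cancel between numerator and denominator, ⟨r⟩ = 3·b/2.
Putting b = 3.36 gives 5.040.

⟨r⟩ ≈ 5.04 Å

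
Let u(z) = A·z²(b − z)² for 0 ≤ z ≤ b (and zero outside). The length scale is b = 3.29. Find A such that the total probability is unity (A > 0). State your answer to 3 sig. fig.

We need A² ∫|f|² dz = 1, taking the integral from 0 to b.
∫|u|² dz = A²·(b^9/630).
So A² = (b^9/630)^(−1).
Plugging in b = 3.29 yields A = 0.1181.

A ≈ 0.118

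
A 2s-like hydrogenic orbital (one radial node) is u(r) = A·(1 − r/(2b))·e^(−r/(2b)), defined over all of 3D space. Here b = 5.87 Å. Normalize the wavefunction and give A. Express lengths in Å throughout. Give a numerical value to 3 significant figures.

A ≈ 0.0140 Å^(-3/2)

Require ∫ |u|² 4πr² dr = 1 over the whole domain.
With ∫₀^∞ r^4 e^(−αr) dr = 4!/α^5, ∫|u|² 4πr² dr = A²·(8·π·b^3).
So A² = (8·π·b^3)^(−1).
With b = 5.87: A² = 0.0001967 and A = 0.01403.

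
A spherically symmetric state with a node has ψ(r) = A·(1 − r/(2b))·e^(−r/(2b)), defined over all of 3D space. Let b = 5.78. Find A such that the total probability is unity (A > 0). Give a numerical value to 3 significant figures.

Normalization requires ∫|ψ|² 4πr² dr = 1, integrated from 0 to ∞.
The integral (without the A² prefactor) comes out to 8·π·b^3.
Hence A² = 1/[8·π·b^3].
Plugging in b = 5.78 yields A = 0.01435.

A ≈ 0.0144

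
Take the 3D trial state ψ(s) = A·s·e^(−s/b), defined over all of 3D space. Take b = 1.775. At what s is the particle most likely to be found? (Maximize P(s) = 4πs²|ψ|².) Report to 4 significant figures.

s ≈ 3.550

Differentiate P(s) = 4πs²|ψ|² with respect to s and set to zero.
This gives s = 2·b.
With b = 1.775, the most probable radial distance is 3.5500.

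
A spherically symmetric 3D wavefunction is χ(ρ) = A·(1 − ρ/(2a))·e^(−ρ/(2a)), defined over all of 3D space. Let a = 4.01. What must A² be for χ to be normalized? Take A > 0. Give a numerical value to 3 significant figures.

The normalization condition is ∫|χ|² 4πρ² dρ = 1 from 0 to ∞.
With χ = A·(1 − ρ/(2a))·e^(−ρ/(2a)), the integral evaluates to A²·[8·π·a^3].
Setting this equal to 1 gives A² = 1/(8·π·a^3).
With a = 4.01: A² = 0.0006171 and A = 0.02484.

A^2 ≈ 0.000617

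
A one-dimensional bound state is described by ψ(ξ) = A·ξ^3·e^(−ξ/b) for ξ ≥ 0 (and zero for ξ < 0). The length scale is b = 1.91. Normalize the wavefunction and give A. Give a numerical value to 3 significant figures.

We need A² ∫|f|² dξ = 1, taking the integral from 0 to ∞.
The integral (without the A² prefactor) comes out to 45·b^7/8.
With b = 1.91: A² = 0.001917 and A = 0.04378.

A ≈ 0.0438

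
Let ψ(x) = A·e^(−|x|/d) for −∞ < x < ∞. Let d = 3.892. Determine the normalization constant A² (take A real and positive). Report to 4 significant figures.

A^2 ≈ 0.2569

The normalization condition is ∫|ψ|² dx = 1 from −∞ to ∞.
Recall ∫₀^∞ x^m e^(−x/β) dx = m!·β^(m+1), ∫|ψ|² dx = A²·(d).
So A² = (d)^(−1).
Substituting d = 3.892 gives A² = 0.25694, so A = 0.50689.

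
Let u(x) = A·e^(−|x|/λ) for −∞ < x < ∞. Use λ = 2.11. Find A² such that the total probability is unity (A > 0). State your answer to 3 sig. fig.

We need A² ∫|f|² dx = 1, taking the integral from −∞ to ∞.
Carrying out the integral gives A² · λ.
So A² = (λ)^(−1).
Substituting λ = 2.11 gives A² = 0.4739, so A = 0.6884.

A^2 ≈ 0.474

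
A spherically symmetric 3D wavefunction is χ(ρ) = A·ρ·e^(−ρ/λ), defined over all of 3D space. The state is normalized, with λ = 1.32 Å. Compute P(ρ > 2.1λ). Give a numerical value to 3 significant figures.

Integrate the radial probability density 4πρ²|χ|² over ρ > 2.1λ.
The full normalization integral is A²·[3·π·λ^5] = 1, fixing A².
Let u = ρ/λ; then A², 4π and the length scale all cancel, so P = ∫_{2.1}^{∞} u^4·e^(-2·u) du ÷ ∫_{0}^{∞} u^4·e^(-2·u) du.
Using ∫ u^4·e^(-2·u) du = -(u^4/2 + u^3 + 3·u^2/2 + 3·u/2 + 3/4)·e^(-2·u), the numerator is ≈ 0.44237 and the denominator is 3/4.
This evaluates to P = 0.5898.

P ≈ 0.590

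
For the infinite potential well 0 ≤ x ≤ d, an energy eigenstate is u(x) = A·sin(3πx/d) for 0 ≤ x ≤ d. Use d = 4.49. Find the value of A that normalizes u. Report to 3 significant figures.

A ≈ 0.667

Require ∫ |u|² dx = 1 over the whole domain.
Using sin²θ = (1 − cos 2θ)/2, the integral (without the A² prefactor) comes out to d/2.
So A² = (d/2)^(−1).
Substituting d = 4.49 gives A² = 0.4454, so A = 0.6674.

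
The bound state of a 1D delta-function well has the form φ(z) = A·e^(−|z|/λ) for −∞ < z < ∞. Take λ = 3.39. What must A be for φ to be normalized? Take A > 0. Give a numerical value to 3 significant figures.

Normalization requires ∫|φ|² dz = 1, integrated from −∞ to ∞.
With ∫₀^∞ z^0 e^(−αz) dz = 0!/α^1, ∫|φ|² dz = A²·(λ).
So A² = (λ)^(−1).
With λ = 3.39: A² = 0.2950 and A = 0.5431.

A ≈ 0.543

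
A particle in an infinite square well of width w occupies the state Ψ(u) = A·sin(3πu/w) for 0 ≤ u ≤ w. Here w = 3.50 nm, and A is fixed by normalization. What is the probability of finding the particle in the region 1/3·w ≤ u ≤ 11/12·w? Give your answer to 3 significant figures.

P ≈ 0.636

The probability is P = ∫ |Ψ|² du over [1/3·w, 11/12·w].
Since A² = 1/(w/2), this is the region integral divided by the full normalization integral.
In terms of t = u/w (A² and the length scale cancel between numerator and denominator), P = [∫_{1/3}^{11/12} sin(3·π·t)^2 dt] / [∫_{0}^{1} sin(3·π·t)^2 dt].
An antiderivative of sin(3·π·t)^2 is t/2 - sin(6·π·t)/(12·π); evaluating from 1/3 to 11/12 gives 1/(12·π) + 7/24, while the full integral is 1/2.
Evaluating gives P = (2 + 7·π)/(12·π).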